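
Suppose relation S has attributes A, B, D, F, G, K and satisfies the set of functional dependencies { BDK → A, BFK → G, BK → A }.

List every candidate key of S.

{B, D, F, K}

Attributes B, D, F, K never appear on any right-hand side, so every candidate key must contain {B, D, F, K}.
{B, D, F, K}⁺ = {A, B, D, F, G, K}, which is all of the schema, so {B, D, F, K} is the only candidate key.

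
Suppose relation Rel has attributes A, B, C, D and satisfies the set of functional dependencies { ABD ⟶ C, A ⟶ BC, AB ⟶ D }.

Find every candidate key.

{A}

Attribute A never appears on the right-hand side of any dependency, so A must belong to every candidate key.
{A}⁺ = {A, B, C, D}, which is all of the schema, so {A} is the only candidate key.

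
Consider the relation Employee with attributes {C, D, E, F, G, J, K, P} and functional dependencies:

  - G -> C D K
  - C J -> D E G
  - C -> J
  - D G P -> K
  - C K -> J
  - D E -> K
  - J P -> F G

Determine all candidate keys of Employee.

{C, P}, {G, P}, {J, P}

Attribute P never appears on the right-hand side of any dependency, so P must belong to every candidate key.
{P}⁺ = {P}, which is not all of the schema, so we must add further attributes.
{C, P}⁺: C→J adds J; JP→FG adds F, G; G→CDK adds D, K; CJ→DEG adds E → {C, D, E, F, G, J, K, P}. Minimal: {P}⁺ = {P}; {C}⁺ = {C, D, E, G, J, K} — none reach the full schema.
{G, P}⁺: G→CDK adds C, D, K; C→J adds J; JP→FG adds F; CJ→DEG adds E → {C, D, E, F, G, J, K, P}. Minimal: {P}⁺ = {P}; {G}⁺ = {C, D, E, G, J, K} — none reach the full schema.
{J, P}⁺: JP→FG adds F, G; G→CDK adds C, D, K; CJ→DEG adds E → {C, D, E, F, G, J, K, P}. Minimal: {P}⁺ = {P}; {J}⁺ = {J} — none reach the full schema.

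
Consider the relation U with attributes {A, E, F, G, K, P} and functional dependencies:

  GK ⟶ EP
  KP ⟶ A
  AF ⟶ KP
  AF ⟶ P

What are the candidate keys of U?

(A, F, G), (F, G, K)

Attributes F, G never appear on any right-hand side, so every candidate key must contain {F, G}.
{F, G}⁺ = {F, G}, which is not all of the schema, so we must add further attributes.
{A, F, G}⁺: AF→KP adds K, P; GK→EP adds E → {A, E, F, G, K, P}.
{F, G, K}⁺: GK→EP adds E, P; KP→A adds A → {A, E, F, G, K, P}.
Any other superkey contains one of these as a subset, so there are no further candidate keys.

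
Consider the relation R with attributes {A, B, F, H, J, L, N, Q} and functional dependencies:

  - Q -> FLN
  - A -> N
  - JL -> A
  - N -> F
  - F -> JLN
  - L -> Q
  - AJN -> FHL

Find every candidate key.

Attribute B never appears on the right-hand side of any dependency, so B must belong to every candidate key.
{B}⁺ = {B}, which is not all of the schema, so we must add further attributes.
{A, B}⁺: A→N adds N; N→F adds F; F→JLN adds J, L; L→Q adds Q; AJN→FHL adds H → {A, B, F, H, J, L, N, Q}. Minimal: {B}⁺ = {B}; {A}⁺ = {A, F, H, J, L, N, Q} — none reach the full schema.
{B, F}⁺: F→JLN adds J, L, N; L→Q adds Q; JL→A adds A; AJN→FHL adds H → {A, B, F, H, J, L, N, Q}. Minimal: {F}⁺ = {A, F, H, J, L, N, Q}; {B}⁺ = {B} — none reach the full schema.
{B, L}⁺: L→Q adds Q; Q→FLN adds F, N; F→JLN adds J; JL→A adds A; AJN→FHL adds H → {A, B, F, H, J, L, N, Q}. Minimal: {L}⁺ = {A, F, H, J, L, N, Q}; {B}⁺ = {B} — none reach the full schema.
{B, N}⁺: N→F adds F; F→JLN adds J, L; L→Q adds Q; JL→A adds A; AJN→FHL adds H → {A, B, F, H, J, L, N, Q}. Minimal: {N}⁺ = {A, F, H, J, L, N, Q}; {B}⁺ = {B} — none reach the full schema.
{B, Q}⁺: Q→FLN adds F, L, N; F→JLN adds J; JL→A adds A; AJN→FHL adds H → {A, B, F, H, J, L, N, Q}. Minimal: {Q}⁺ = {A, F, H, J, L, N, Q}; {B}⁺ = {B} — none reach the full schema.
Any other superkey contains one of these as a subset, so there are no further candidate keys.

AB; BF; BL; BN; BQ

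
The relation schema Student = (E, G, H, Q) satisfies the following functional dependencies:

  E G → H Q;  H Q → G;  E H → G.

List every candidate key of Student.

(E, G), (E, H)

Attribute E never appears on the right-hand side of any dependency, so E must belong to every candidate key.
{E}⁺ = {E}, which is not all of the schema, so we must add further attributes.
{E, G}⁺: EG→HQ adds H, Q → {E, G, H, Q}. Minimal: {G}⁺ = {G}; {E}⁺ = {E} — none reach the full schema.
{E, H}⁺: EH→G adds G; EG→HQ adds Q → {E, G, H, Q}. Minimal: {H}⁺ = {H}; {E}⁺ = {E} — none reach the full schema.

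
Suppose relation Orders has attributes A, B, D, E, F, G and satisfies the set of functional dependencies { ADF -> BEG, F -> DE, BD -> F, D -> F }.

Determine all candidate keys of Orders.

{A, D}, {A, F}

Attribute A never appears on the right-hand side of any dependency, so A must belong to every candidate key.
{A}⁺ = {A}, which is not all of the schema, so we must add further attributes.
{A, D}⁺: D→F adds F; ADF→BEG adds B, E, G → {A, B, D, E, F, G}. Minimal: {D}⁺ = {D, E, F}; {A}⁺ = {A} — none reach the full schema.
{A, F}⁺: F→DE adds D, E; ADF→BEG adds B, G → {A, B, D, E, F, G}. Minimal: {F}⁺ = {D, E, F}; {A}⁺ = {A} — none reach the full schema.
Any other superkey contains one of these as a subset, so there are no further candidate keys.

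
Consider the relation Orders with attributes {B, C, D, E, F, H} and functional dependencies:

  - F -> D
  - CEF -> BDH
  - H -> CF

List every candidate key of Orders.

(E, H), (C, E, F)

Attribute E never appears on the right-hand side of any dependency, so E must belong to every candidate key.
{E}⁺ = {E}, which is not all of the schema, so we must add further attributes.
{E, H}⁺: H→CF adds C, F; F→D adds D; CEF→BDH adds B → {B, C, D, E, F, H}.
{C, E, F}⁺: F→D adds D; CEF→BDH adds B, H → {B, C, D, E, F, H}.
Any other superkey contains one of these as a subset, so there are no further candidate keys.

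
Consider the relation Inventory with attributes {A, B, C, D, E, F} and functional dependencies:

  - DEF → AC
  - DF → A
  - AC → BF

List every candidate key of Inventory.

DEF; ACDE

{D, E, F}⁺: DEF→AC adds A, C; AC→BF adds B → {A, B, C, D, E, F}. Minimal: {E, F}⁺ = {E, F}; {D, F}⁺ = {A, D, F}; {D, E}⁺ = {D, E} — none reach the full schema.
{A, C, D, E}⁺: AC→BF adds B, F → {A, B, C, D, E, F}. Minimal: {C, D, E}⁺ = {C, D, E}; {A, D, E}⁺ = {A, D, E}; {A, C, E}⁺ = {A, B, C, E, F}; … — none reach the full schema.
Any other superkey contains one of these as a subset, so there are no further candidate keys.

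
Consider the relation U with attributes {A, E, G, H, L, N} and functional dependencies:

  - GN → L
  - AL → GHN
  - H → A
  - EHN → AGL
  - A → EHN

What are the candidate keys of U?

{A}⁺: A→EHN adds E, H, N; EHN→AGL adds G, L → {A, E, G, H, L, N}.
{H}⁺: H→A adds A; A→EHN adds E, N; EHN→AGL adds G, L → {A, E, G, H, L, N}.

(A), (H)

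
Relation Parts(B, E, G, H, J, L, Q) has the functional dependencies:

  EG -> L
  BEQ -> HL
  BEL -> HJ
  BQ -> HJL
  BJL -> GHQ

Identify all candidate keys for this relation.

{B, E, G}; {B, E, L}; {B, E, Q}

Attributes B, E never appear on any right-hand side, so every candidate key must contain {B, E}.
{B, E}⁺ = {B, E}, which is not all of the schema, so we must add further attributes.
{B, E, G}⁺: EG→L adds L; BEL→HJ adds H, J; BJL→GHQ adds Q → {B, E, G, H, J, L, Q}. Minimal: {E, G}⁺ = {E, G, L}; {B, G}⁺ = {B, G}; {B, E}⁺ = {B, E} — none reach the full schema.
{B, E, L}⁺: BEL→HJ adds H, J; BJL→GHQ adds G, Q → {B, E, G, H, J, L, Q}. Minimal: {E, L}⁺ = {E, L}; {B, L}⁺ = {B, L}; {B, E}⁺ = {B, E} — none reach the full schema.
{B, E, Q}⁺: BEQ→HL adds H, L; BEL→HJ adds J; BJL→GHQ adds G → {B, E, G, H, J, L, Q}. Minimal: {E, Q}⁺ = {E, Q}; {B, Q}⁺ = {B, G, H, J, L, Q}; {B, E}⁺ = {B, E} — none reach the full schema.
Any other superkey contains one of these as a subset, so there are no further candidate keys.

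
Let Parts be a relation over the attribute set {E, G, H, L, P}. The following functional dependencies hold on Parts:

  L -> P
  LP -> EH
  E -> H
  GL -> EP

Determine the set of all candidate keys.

Attributes G, L never appear on any right-hand side, so every candidate key must contain {G, L}.
{G, L}⁺ = {E, G, H, L, P}, which is all of the schema, so {G, L} is the only candidate key.

{G, L}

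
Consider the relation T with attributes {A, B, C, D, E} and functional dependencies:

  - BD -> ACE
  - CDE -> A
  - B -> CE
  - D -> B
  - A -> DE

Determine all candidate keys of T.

{A}; {D}

{A}⁺: A→DE adds D, E; D→B adds B; BD→ACE adds C → {A, B, C, D, E}.
{D}⁺: D→B adds B; BD→ACE adds A, C, E → {A, B, C, D, E}.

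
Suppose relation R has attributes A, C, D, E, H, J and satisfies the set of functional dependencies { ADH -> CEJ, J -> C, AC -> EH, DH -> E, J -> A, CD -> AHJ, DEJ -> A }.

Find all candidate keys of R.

{C, D}⁺: CD→AHJ adds A, H, J; ADH→CEJ adds E → {A, C, D, E, H, J}. Minimal: {D}⁺ = {D}; {C}⁺ = {C} — none reach the full schema.
{D, J}⁺: J→C adds C; J→A adds A; CD→AHJ adds H; ADH→CEJ adds E → {A, C, D, E, H, J}. Minimal: {J}⁺ = {A, C, E, H, J}; {D}⁺ = {D} — none reach the full schema.
{A, D, H}⁺: ADH→CEJ adds C, E, J → {A, C, D, E, H, J}. Minimal: {D, H}⁺ = {D, E, H}; {A, H}⁺ = {A, H}; {A, D}⁺ = {A, D} — none reach the full schema.
Any other superkey contains one of these as a subset, so there are no further candidate keys.

{C, D}, {D, J}, {A, D, H}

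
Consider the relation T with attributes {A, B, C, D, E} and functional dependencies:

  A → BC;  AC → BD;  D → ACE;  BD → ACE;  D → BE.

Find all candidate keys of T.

{A}, {D}

{A}⁺: A→BC adds B, C; AC→BD adds D; D→ACE adds E → {A, B, C, D, E}.
{D}⁺: D→ACE adds A, C, E; D→BE adds B → {A, B, C, D, E}.
Any other superkey contains one of these as a subset, so there are no further candidate keys.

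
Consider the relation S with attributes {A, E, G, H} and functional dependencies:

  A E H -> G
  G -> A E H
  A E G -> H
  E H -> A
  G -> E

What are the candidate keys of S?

{G}, {E, H}

{G}⁺: G→AEH adds A, E, H → {A, E, G, H}.
{E, H}⁺: EH→A adds A; AEH→G adds G → {A, E, G, H}. Minimal: {H}⁺ = {H}; {E}⁺ = {E} — none reach the full schema.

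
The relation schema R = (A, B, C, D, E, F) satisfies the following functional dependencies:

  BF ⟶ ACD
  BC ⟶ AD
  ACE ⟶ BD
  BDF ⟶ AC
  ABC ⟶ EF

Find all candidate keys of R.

{B, C}, {B, F}, {A, C, E}

{B, C}⁺: BC→AD adds A, D; ABC→EF adds E, F → {A, B, C, D, E, F}. Minimal: {C}⁺ = {C}; {B}⁺ = {B} — none reach the full schema.
{B, F}⁺: BF→ACD adds A, C, D; ABC→EF adds E → {A, B, C, D, E, F}. Minimal: {F}⁺ = {F}; {B}⁺ = {B} — none reach the full schema.
{A, C, E}⁺: ACE→BD adds B, D; ABC→EF adds F → {A, B, C, D, E, F}. Minimal: {C, E}⁺ = {C, E}; {A, E}⁺ = {A, E}; {A, C}⁺ = {A, C} — none reach the full schema.
Any other superkey contains one of these as a subset, so there are no further candidate keys.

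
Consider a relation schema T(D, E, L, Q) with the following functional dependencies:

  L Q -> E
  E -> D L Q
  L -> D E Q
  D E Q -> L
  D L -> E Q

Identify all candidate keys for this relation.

{E}⁺: E→DLQ adds D, L, Q → {D, E, L, Q}.
{L}⁺: L→DEQ adds D, E, Q → {D, E, L, Q}.

{E}; {L}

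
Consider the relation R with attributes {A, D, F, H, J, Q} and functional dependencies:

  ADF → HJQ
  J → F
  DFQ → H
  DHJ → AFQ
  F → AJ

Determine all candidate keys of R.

Attribute D never appears on the right-hand side of any dependency, so D must belong to every candidate key.
{D}⁺ = {D}, which is not all of the schema, so we must add further attributes.
{D, F}⁺: F→AJ adds A, J; ADF→HJQ adds H, Q → {A, D, F, H, J, Q}. Minimal: {F}⁺ = {A, F, J}; {D}⁺ = {D} — none reach the full schema.
{D, J}⁺: J→F adds F; F→AJ adds A; ADF→HJQ adds H, Q → {A, D, F, H, J, Q}. Minimal: {J}⁺ = {A, F, J}; {D}⁺ = {D} — none reach the full schema.
Any other superkey contains one of these as a subset, so there are no further candidate keys.

(D, F), (D, J)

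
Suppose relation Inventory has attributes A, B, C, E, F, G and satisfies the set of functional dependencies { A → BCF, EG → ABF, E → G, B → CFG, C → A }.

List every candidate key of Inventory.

{E}⁺: E→G adds G; EG→ABF adds A, B, F; B→CFG adds C → {A, B, C, E, F, G}.
No other minimal superkey exists.

{E}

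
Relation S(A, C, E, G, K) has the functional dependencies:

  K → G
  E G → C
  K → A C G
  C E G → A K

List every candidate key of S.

{E, G}, {E, K}

Attribute E never appears on the right-hand side of any dependency, so E must belong to every candidate key.
{E}⁺ = {E}, which is not all of the schema, so we must add further attributes.
{E, G}⁺: EG→C adds C; CEG→AK adds A, K → {A, C, E, G, K}. Minimal: {G}⁺ = {G}; {E}⁺ = {E} — none reach the full schema.
{E, K}⁺: K→G adds G; EG→C adds C; K→ACG adds A → {A, C, E, G, K}. Minimal: {K}⁺ = {A, C, G, K}; {E}⁺ = {E} — none reach the full schema.
Any other superkey contains one of these as a subset, so there are no further candidate keys.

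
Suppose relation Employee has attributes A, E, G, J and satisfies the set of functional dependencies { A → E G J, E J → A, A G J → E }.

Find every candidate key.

{A}⁺: A→EGJ adds E, G, J → {A, E, G, J}.
{E, J}⁺: EJ→A adds A; A→EGJ adds G → {A, E, G, J}. Minimal: {J}⁺ = {J}; {E}⁺ = {E} — none reach the full schema.

(A), (E, J)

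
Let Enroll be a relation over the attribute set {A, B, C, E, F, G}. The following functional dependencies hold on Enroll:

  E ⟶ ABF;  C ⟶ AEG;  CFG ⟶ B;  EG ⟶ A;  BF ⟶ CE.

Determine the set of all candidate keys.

{C}, {E}, {B, F}

{C}⁺: C→AEG adds A, E, G; E→ABF adds B, F → {A, B, C, E, F, G}.
{E}⁺: E→ABF adds A, B, F; BF→CE adds C; C→AEG adds G → {A, B, C, E, F, G}.
{B, F}⁺: BF→CE adds C, E; E→ABF adds A; C→AEG adds G → {A, B, C, E, F, G}. Minimal: {F}⁺ = {F}; {B}⁺ = {B} — none reach the full schema.
Any other superkey contains one of these as a subset, so there are no further candidate keys.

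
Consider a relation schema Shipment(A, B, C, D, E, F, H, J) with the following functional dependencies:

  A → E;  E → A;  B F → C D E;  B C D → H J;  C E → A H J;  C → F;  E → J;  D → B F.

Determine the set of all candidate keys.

{D}⁺: D→BF adds B, F; BF→CDE adds C, E; BCD→HJ adds H, J; CE→AHJ adds A → {A, B, C, D, E, F, H, J}.
{B, C}⁺: C→F adds F; BF→CDE adds D, E; BCD→HJ adds H, J; CE→AHJ adds A → {A, B, C, D, E, F, H, J}. Minimal: {C}⁺ = {C, F}; {B}⁺ = {B} — none reach the full schema.
{B, F}⁺: BF→CDE adds C, D, E; BCD→HJ adds H, J; CE→AHJ adds A → {A, B, C, D, E, F, H, J}. Minimal: {F}⁺ = {F}; {B}⁺ = {B} — none reach the full schema.
Any other superkey contains one of these as a subset, so there are no further candidate keys.

{D}, {B, C}, {B, F}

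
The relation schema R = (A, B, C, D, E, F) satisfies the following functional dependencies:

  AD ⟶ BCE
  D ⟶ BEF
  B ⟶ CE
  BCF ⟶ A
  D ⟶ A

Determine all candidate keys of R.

Attribute D never appears on the right-hand side of any dependency, so D must belong to every candidate key.
{D}⁺ = {A, B, C, D, E, F}, which is all of the schema, so {D} is the only candidate key.

{D}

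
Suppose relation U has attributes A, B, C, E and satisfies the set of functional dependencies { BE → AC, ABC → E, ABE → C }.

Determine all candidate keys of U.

(B, E), (A, B, C)

Attribute B never appears on the right-hand side of any dependency, so B must belong to every candidate key.
{B}⁺ = {B}, which is not all of the schema, so we must add further attributes.
{B, E}⁺: BE→AC adds A, C → {A, B, C, E}. Minimal: {E}⁺ = {E}; {B}⁺ = {B} — none reach the full schema.
{A, B, C}⁺: ABC→E adds E → {A, B, C, E}. Minimal: {B, C}⁺ = {B, C}; {A, C}⁺ = {A, C}; {A, B}⁺ = {A, B} — none reach the full schema.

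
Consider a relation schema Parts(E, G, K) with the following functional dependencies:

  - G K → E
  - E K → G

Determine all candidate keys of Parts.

Attribute K never appears on the right-hand side of any dependency, so K must belong to every candidate key.
{K}⁺ = {K}, which is not all of the schema, so we must add further attributes.
{E, K}⁺: EK→G adds G → {E, G, K}. Minimal: {K}⁺ = {K}; {E}⁺ = {E} — none reach the full schema.
{G, K}⁺: GK→E adds E → {E, G, K}. Minimal: {K}⁺ = {K}; {G}⁺ = {G} — none reach the full schema.
Any other superkey contains one of these as a subset, so there are no further candidate keys.

EK, GK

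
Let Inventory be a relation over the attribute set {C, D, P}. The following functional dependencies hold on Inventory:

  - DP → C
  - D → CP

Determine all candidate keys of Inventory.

(D)

{D}⁺: D→CP adds C, P → {C, D, P}.
No other minimal superkey exists.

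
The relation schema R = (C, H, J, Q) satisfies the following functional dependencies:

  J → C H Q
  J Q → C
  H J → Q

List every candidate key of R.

(J)

{J}⁺: J→CHQ adds C, H, Q → {C, H, J, Q}.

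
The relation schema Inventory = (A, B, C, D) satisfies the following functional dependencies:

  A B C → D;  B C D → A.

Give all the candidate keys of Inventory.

{A, B, C}, {B, C, D}

Attributes B, C never appear on any right-hand side, so every candidate key must contain {B, C}.
{B, C}⁺ = {B, C}, which is not all of the schema, so we must add further attributes.
{A, B, C}⁺: ABC→D adds D → {A, B, C, D}.
{B, C, D}⁺: BCD→A adds A → {A, B, C, D}.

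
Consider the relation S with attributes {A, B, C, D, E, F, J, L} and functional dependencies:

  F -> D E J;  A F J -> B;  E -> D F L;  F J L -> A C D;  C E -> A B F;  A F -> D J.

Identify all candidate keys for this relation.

{E}⁺: E→DFL adds D, F, L; F→DEJ adds J; FJL→ACD adds A, C; CE→ABF adds B → {A, B, C, D, E, F, J, L}.
{F}⁺: F→DEJ adds D, E, J; E→DFL adds L; FJL→ACD adds A, C; CE→ABF adds B → {A, B, C, D, E, F, J, L}.

(E); (F)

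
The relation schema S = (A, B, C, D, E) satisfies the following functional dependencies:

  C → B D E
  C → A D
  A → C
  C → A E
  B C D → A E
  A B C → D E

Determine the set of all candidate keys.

{A}⁺: A→C adds C; C→AE adds E; C→BDE adds B, D → {A, B, C, D, E}.
{C}⁺: C→BDE adds B, D, E; C→AD adds A → {A, B, C, D, E}.

A; C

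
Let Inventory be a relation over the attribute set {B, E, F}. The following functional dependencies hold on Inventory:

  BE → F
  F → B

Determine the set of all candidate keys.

Attribute E never appears on the right-hand side of any dependency, so E must belong to every candidate key.
{E}⁺ = {E}, which is not all of the schema, so we must add further attributes.
{B, E}⁺: BE→F adds F → {B, E, F}. Minimal: {E}⁺ = {E}; {B}⁺ = {B} — none reach the full schema.
{E, F}⁺: F→B adds B → {B, E, F}. Minimal: {F}⁺ = {B, F}; {E}⁺ = {E} — none reach the full schema.

{B, E}; {E, F}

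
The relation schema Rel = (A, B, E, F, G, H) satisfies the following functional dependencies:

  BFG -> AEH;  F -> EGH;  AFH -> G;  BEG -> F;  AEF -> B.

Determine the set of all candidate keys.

AF, BF, BEG

{A, F}⁺: F→EGH adds E, G, H; AEF→B adds B → {A, B, E, F, G, H}. Minimal: {F}⁺ = {E, F, G, H}; {A}⁺ = {A} — none reach the full schema.
{B, F}⁺: F→EGH adds E, G, H; BFG→AEH adds A → {A, B, E, F, G, H}. Minimal: {F}⁺ = {E, F, G, H}; {B}⁺ = {B} — none reach the full schema.
{B, E, G}⁺: BEG→F adds F; BFG→AEH adds A, H → {A, B, E, F, G, H}. Minimal: {E, G}⁺ = {E, G}; {B, G}⁺ = {B, G}; {B, E}⁺ = {B, E} — none reach the full schema.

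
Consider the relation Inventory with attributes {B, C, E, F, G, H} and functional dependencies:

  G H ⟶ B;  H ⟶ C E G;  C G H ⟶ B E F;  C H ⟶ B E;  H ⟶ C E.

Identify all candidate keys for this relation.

(H)

Attribute H never appears on the right-hand side of any dependency, so H must belong to every candidate key.
{H}⁺ = {B, C, E, F, G, H}, which is all of the schema, so {H} is the only candidate key.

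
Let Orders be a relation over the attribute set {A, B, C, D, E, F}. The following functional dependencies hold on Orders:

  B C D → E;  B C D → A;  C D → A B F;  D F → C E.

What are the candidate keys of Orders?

Attribute D never appears on the right-hand side of any dependency, so D must belong to every candidate key.
{D}⁺ = {D}, which is not all of the schema, so we must add further attributes.
{C, D}⁺: CD→ABF adds A, B, F; DF→CE adds E → {A, B, C, D, E, F}.
{D, F}⁺: DF→CE adds C, E; CD→ABF adds A, B → {A, B, C, D, E, F}.

{C, D}; {D, F}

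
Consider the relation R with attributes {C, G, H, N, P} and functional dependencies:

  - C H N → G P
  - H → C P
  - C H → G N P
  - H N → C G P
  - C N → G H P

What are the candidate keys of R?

{H}⁺: H→CP adds C, P; CH→GNP adds G, N → {C, G, H, N, P}.
{C, N}⁺: CN→GHP adds G, H, P → {C, G, H, N, P}.
Any other superkey contains one of these as a subset, so there are no further candidate keys.

(H), (C, N)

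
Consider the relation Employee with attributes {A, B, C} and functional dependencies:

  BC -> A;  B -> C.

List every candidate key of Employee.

(B)

Attribute B never appears on the right-hand side of any dependency, so B must belong to every candidate key.
{B}⁺ = {A, B, C}, which is all of the schema, so {B} is the only candidate key.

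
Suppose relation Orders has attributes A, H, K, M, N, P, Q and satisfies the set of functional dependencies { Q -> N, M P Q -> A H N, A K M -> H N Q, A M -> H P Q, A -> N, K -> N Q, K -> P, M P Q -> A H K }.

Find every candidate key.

Attribute M never appears on the right-hand side of any dependency, so M must belong to every candidate key.
{M}⁺ = {M}, which is not all of the schema, so we must add further attributes.
{A, M}⁺: AM→HPQ adds H, P, Q; A→N adds N; MPQ→AHK adds K → {A, H, K, M, N, P, Q}.
{K, M}⁺: K→NQ adds N, Q; K→P adds P; MPQ→AHK adds A, H → {A, H, K, M, N, P, Q}.
{M, P, Q}⁺: Q→N adds N; MPQ→AHN adds A, H; MPQ→AHK adds K → {A, H, K, M, N, P, Q}.

AM; KM; MPQ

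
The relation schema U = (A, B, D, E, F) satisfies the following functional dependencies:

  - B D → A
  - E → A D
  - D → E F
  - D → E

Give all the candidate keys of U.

Attribute B never appears on the right-hand side of any dependency, so B must belong to every candidate key.
{B}⁺ = {B}, which is not all of the schema, so we must add further attributes.
{B, D}⁺: BD→A adds A; D→EF adds E, F → {A, B, D, E, F}.
{B, E}⁺: E→AD adds A, D; D→EF adds F → {A, B, D, E, F}.

BD; BE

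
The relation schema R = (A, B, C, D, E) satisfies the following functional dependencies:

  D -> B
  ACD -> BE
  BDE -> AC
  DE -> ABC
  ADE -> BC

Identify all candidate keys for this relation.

{D, E}, {A, C, D}

Attribute D never appears on the right-hand side of any dependency, so D must belong to every candidate key.
{D}⁺ = {B, D}, which is not all of the schema, so we must add further attributes.
{D, E}⁺: D→B adds B; BDE→AC adds A, C → {A, B, C, D, E}. Minimal: {E}⁺ = {E}; {D}⁺ = {B, D} — none reach the full schema.
{A, C, D}⁺: D→B adds B; ACD→BE adds E → {A, B, C, D, E}. Minimal: {C, D}⁺ = {B, C, D}; {A, D}⁺ = {A, B, D}; {A, C}⁺ = {A, C} — none reach the full schema.
Any other superkey contains one of these as a subset, so there are no further candidate keys.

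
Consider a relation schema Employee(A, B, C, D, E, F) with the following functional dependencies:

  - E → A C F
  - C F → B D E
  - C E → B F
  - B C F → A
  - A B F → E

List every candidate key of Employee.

(E), (C, F), (A, B, F)

{E}⁺: E→ACF adds A, C, F; CF→BDE adds B, D → {A, B, C, D, E, F}.
{C, F}⁺: CF→BDE adds B, D, E; BCF→A adds A → {A, B, C, D, E, F}. Minimal: {F}⁺ = {F}; {C}⁺ = {C} — none reach the full schema.
{A, B, F}⁺: ABF→E adds E; E→ACF adds C; CF→BDE adds D → {A, B, C, D, E, F}. Minimal: {B, F}⁺ = {B, F}; {A, F}⁺ = {A, F}; {A, B}⁺ = {A, B} — none reach the full schema.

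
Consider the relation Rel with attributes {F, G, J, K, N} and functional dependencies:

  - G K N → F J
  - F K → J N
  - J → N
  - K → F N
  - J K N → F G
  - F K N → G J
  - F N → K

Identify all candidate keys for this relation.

{K}, {F, J}, {F, N}

{K}⁺: K→FN adds F, N; FKN→GJ adds G, J → {F, G, J, K, N}.
{F, J}⁺: J→N adds N; FN→K adds K; JKN→FG adds G → {F, G, J, K, N}. Minimal: {J}⁺ = {J, N}; {F}⁺ = {F} — none reach the full schema.
{F, N}⁺: FN→K adds K; FK→JN adds J; JKN→FG adds G → {F, G, J, K, N}. Minimal: {N}⁺ = {N}; {F}⁺ = {F} — none reach the full schema.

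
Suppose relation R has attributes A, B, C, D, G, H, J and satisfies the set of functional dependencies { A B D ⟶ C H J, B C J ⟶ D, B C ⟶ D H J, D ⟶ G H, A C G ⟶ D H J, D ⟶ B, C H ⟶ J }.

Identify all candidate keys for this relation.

AD, ABC, ACG

{A, D}⁺: D→GH adds G, H; D→B adds B; ABD→CHJ adds C, J → {A, B, C, D, G, H, J}. Minimal: {D}⁺ = {B, D, G, H}; {A}⁺ = {A} — none reach the full schema.
{A, B, C}⁺: BC→DHJ adds D, H, J; D→GH adds G → {A, B, C, D, G, H, J}. Minimal: {B, C}⁺ = {B, C, D, G, H, J}; {A, C}⁺ = {A, C}; {A, B}⁺ = {A, B} — none reach the full schema.
{A, C, G}⁺: ACG→DHJ adds D, H, J; D→B adds B → {A, B, C, D, G, H, J}. Minimal: {C, G}⁺ = {C, G}; {A, G}⁺ = {A, G}; {A, C}⁺ = {A, C} — none reach the full schema.
Any other superkey contains one of these as a subset, so there are no further candidate keys.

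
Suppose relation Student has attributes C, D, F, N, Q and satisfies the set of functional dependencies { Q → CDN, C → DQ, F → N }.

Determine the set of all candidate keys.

Attribute F never appears on the right-hand side of any dependency, so F must belong to every candidate key.
{F}⁺ = {F, N}, which is not all of the schema, so we must add further attributes.
{C, F}⁺: C→DQ adds D, Q; F→N adds N → {C, D, F, N, Q}. Minimal: {F}⁺ = {F, N}; {C}⁺ = {C, D, N, Q} — none reach the full schema.
{F, Q}⁺: Q→CDN adds C, D, N → {C, D, F, N, Q}. Minimal: {Q}⁺ = {C, D, N, Q}; {F}⁺ = {F, N} — none reach the full schema.

{C, F}; {F, Q}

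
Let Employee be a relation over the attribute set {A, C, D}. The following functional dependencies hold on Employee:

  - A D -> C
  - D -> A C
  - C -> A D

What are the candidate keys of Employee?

{C}⁺: C→AD adds A, D → {A, C, D}.
{D}⁺: D→AC adds A, C → {A, C, D}.
Any other superkey contains one of these as a subset, so there are no further candidate keys.

C, D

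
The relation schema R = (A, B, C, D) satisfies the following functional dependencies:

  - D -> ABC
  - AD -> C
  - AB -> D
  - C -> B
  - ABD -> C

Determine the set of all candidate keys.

{D}⁺: D→ABC adds A, B, C → {A, B, C, D}.
{A, B}⁺: AB→D adds D; ABD→C adds C → {A, B, C, D}.
{A, C}⁺: C→B adds B; AB→D adds D → {A, B, C, D}.
Any other superkey contains one of these as a subset, so there are no further candidate keys.

{D}, {A, B}, {A, C}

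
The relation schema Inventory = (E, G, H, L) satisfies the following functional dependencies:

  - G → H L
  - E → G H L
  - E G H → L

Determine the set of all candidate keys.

Attribute E never appears on the right-hand side of any dependency, so E must belong to every candidate key.
{E}⁺ = {E, G, H, L}, which is all of the schema, so {E} is the only candidate key.

{E}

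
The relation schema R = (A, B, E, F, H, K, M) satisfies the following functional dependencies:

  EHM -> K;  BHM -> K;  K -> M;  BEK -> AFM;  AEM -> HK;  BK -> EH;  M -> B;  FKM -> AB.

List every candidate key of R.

K, HM, AEM

{K}⁺: K→M adds M; M→B adds B; BK→EH adds E, H; BEK→AFM adds A, F → {A, B, E, F, H, K, M}.
{H, M}⁺: M→B adds B; BHM→K adds K; BK→EH adds E; BEK→AFM adds A, F → {A, B, E, F, H, K, M}. Minimal: {M}⁺ = {B, M}; {H}⁺ = {H} — none reach the full schema.
{A, E, M}⁺: AEM→HK adds H, K; M→B adds B; BEK→AFM adds F → {A, B, E, F, H, K, M}. Minimal: {E, M}⁺ = {B, E, M}; {A, M}⁺ = {A, B, M}; {A, E}⁺ = {A, E} — none reach the full schema.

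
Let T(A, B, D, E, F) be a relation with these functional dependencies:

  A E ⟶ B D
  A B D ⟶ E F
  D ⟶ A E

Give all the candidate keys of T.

{D}⁺: D→AE adds A, E; AE→BD adds B; ABD→EF adds F → {A, B, D, E, F}.
{A, E}⁺: AE→BD adds B, D; ABD→EF adds F → {A, B, D, E, F}.
Any other superkey contains one of these as a subset, so there are no further candidate keys.

{D}, {A, E}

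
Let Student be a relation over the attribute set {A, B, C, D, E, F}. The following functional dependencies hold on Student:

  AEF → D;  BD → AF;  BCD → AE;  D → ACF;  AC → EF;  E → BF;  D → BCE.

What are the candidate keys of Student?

{D}⁺: D→ACF adds A, C, F; AC→EF adds E; E→BF adds B → {A, B, C, D, E, F}.
{A, C}⁺: AC→EF adds E, F; E→BF adds B; AEF→D adds D → {A, B, C, D, E, F}. Minimal: {C}⁺ = {C}; {A}⁺ = {A} — none reach the full schema.
{A, E}⁺: E→BF adds B, F; AEF→D adds D; D→ACF adds C → {A, B, C, D, E, F}. Minimal: {E}⁺ = {B, E, F}; {A}⁺ = {A} — none reach the full schema.

{D}, {A, C}, {A, E}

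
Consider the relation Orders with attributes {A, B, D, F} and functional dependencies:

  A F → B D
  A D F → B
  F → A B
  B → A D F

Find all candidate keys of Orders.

{B}⁺: B→ADF adds A, D, F → {A, B, D, F}.
{F}⁺: F→AB adds A, B; B→ADF adds D → {A, B, D, F}.

{B}; {F}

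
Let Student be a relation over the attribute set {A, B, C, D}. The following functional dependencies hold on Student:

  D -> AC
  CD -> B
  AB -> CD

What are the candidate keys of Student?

D, AB

{D}⁺: D→AC adds A, C; CD→B adds B → {A, B, C, D}.
{A, B}⁺: AB→CD adds C, D → {A, B, C, D}.
Any other superkey contains one of these as a subset, so there are no further candidate keys.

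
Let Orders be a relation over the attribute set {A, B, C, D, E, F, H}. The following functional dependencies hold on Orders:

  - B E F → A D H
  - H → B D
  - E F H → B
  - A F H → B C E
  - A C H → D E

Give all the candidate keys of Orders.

Attribute F never appears on the right-hand side of any dependency, so F must belong to every candidate key.
{F}⁺ = {F}, which is not all of the schema, so we must add further attributes.
{A, F, H}⁺: H→BD adds B, D; AFH→BCE adds C, E → {A, B, C, D, E, F, H}. Minimal: {F, H}⁺ = {B, D, F, H}; {A, H}⁺ = {A, B, D, H}; {A, F}⁺ = {A, F} — none reach the full schema.
{B, E, F}⁺: BEF→ADH adds A, D, H; AFH→BCE adds C → {A, B, C, D, E, F, H}. Minimal: {E, F}⁺ = {E, F}; {B, F}⁺ = {B, F}; {B, E}⁺ = {B, E} — none reach the full schema.
{E, F, H}⁺: H→BD adds B, D; BEF→ADH adds A; AFH→BCE adds C → {A, B, C, D, E, F, H}. Minimal: {F, H}⁺ = {B, D, F, H}; {E, H}⁺ = {B, D, E, H}; {E, F}⁺ = {E, F} — none reach the full schema.
Any other superkey contains one of these as a subset, so there are no further candidate keys.

(A, F, H), (B, E, F), (E, F, H)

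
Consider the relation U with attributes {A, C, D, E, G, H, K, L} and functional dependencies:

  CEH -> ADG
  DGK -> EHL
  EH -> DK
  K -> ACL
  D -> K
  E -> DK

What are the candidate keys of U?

{D, G}⁺: D→K adds K; DGK→EHL adds E, H, L; K→ACL adds A, C → {A, C, D, E, G, H, K, L}. Minimal: {G}⁺ = {G}; {D}⁺ = {A, C, D, K, L} — none reach the full schema.
{E, G}⁺: E→DK adds D, K; DGK→EHL adds H, L; K→ACL adds A, C → {A, C, D, E, G, H, K, L}. Minimal: {G}⁺ = {G}; {E}⁺ = {A, C, D, E, K, L} — none reach the full schema.
{E, H}⁺: EH→DK adds D, K; K→ACL adds A, C, L; CEH→ADG adds G → {A, C, D, E, G, H, K, L}. Minimal: {H}⁺ = {H}; {E}⁺ = {A, C, D, E, K, L} — none reach the full schema.

{D, G}, {E, G}, {E, H}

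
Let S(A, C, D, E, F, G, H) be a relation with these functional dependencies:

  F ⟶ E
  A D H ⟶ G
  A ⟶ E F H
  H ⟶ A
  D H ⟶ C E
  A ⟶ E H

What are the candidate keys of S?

(A, D); (D, H)

Attribute D never appears on the right-hand side of any dependency, so D must belong to every candidate key.
{D}⁺ = {D}, which is not all of the schema, so we must add further attributes.
{A, D}⁺: A→EFH adds E, F, H; DH→CE adds C; ADH→G adds G → {A, C, D, E, F, G, H}. Minimal: {D}⁺ = {D}; {A}⁺ = {A, E, F, H} — none reach the full schema.
{D, H}⁺: H→A adds A; DH→CE adds C, E; ADH→G adds G; A→EFH adds F → {A, C, D, E, F, G, H}. Minimal: {H}⁺ = {A, E, F, H}; {D}⁺ = {D} — none reach the full schema.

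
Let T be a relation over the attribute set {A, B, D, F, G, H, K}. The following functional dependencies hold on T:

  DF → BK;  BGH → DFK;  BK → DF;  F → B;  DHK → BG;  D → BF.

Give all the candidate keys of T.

Attributes A, H never appear on any right-hand side, so every candidate key must contain {A, H}.
{A, H}⁺ = {A, H}, which is not all of the schema, so we must add further attributes.
{A, D, H}⁺: D→BF adds B, F; DF→BK adds K; DHK→BG adds G → {A, B, D, F, G, H, K}. Minimal: {D, H}⁺ = {B, D, F, G, H, K}; {A, H}⁺ = {A, H}; {A, D}⁺ = {A, B, D, F, K} — none reach the full schema.
{A, B, G, H}⁺: BGH→DFK adds D, F, K → {A, B, D, F, G, H, K}. Minimal: {B, G, H}⁺ = {B, D, F, G, H, K}; {A, G, H}⁺ = {A, G, H}; {A, B, H}⁺ = {A, B, H}; … — none reach the full schema.
{A, B, H, K}⁺: BK→DF adds D, F; DHK→BG adds G → {A, B, D, F, G, H, K}. Minimal: {B, H, K}⁺ = {B, D, F, G, H, K}; {A, H, K}⁺ = {A, H, K}; {A, B, K}⁺ = {A, B, D, F, K}; … — none reach the full schema.
{A, F, G, H}⁺: F→B adds B; BGH→DFK adds D, K → {A, B, D, F, G, H, K}. Minimal: {F, G, H}⁺ = {B, D, F, G, H, K}; {A, G, H}⁺ = {A, G, H}; {A, F, H}⁺ = {A, B, F, H}; … — none reach the full schema.
{A, F, H, K}⁺: F→B adds B; BK→DF adds D; DHK→BG adds G → {A, B, D, F, G, H, K}. Minimal: {F, H, K}⁺ = {B, D, F, G, H, K}; {A, H, K}⁺ = {A, H, K}; {A, F, K}⁺ = {A, B, D, F, K}; … — none reach the full schema.

ADH, ABGH, ABHK, AFGH, AFHK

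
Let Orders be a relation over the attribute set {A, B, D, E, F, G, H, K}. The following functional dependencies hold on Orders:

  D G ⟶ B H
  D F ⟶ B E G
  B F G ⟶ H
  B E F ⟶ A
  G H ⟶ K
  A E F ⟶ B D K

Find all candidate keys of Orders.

DF, AEF, BEF

{D, F}⁺: DF→BEG adds B, E, G; BFG→H adds H; BEF→A adds A; GH→K adds K → {A, B, D, E, F, G, H, K}.
{A, E, F}⁺: AEF→BDK adds B, D, K; DF→BEG adds G; BFG→H adds H → {A, B, D, E, F, G, H, K}.
{B, E, F}⁺: BEF→A adds A; AEF→BDK adds D, K; DF→BEG adds G; BFG→H adds H → {A, B, D, E, F, G, H, K}.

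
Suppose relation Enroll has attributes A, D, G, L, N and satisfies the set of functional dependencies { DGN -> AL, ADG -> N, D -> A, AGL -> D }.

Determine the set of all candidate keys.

{D, G}⁺: D→A adds A; ADG→N adds N; DGN→AL adds L → {A, D, G, L, N}. Minimal: {G}⁺ = {G}; {D}⁺ = {A, D} — none reach the full schema.
{A, G, L}⁺: AGL→D adds D; ADG→N adds N → {A, D, G, L, N}. Minimal: {G, L}⁺ = {G, L}; {A, L}⁺ = {A, L}; {A, G}⁺ = {A, G} — none reach the full schema.
Any other superkey contains one of these as a subset, so there are no further candidate keys.

DG, AGL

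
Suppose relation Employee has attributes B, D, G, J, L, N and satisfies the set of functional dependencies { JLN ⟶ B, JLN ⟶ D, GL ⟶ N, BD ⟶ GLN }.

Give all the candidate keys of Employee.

(B, D, J), (G, J, L), (J, L, N)

Attribute J never appears on the right-hand side of any dependency, so J must belong to every candidate key.
{J}⁺ = {J}, which is not all of the schema, so we must add further attributes.
{B, D, J}⁺: BD→GLN adds G, L, N → {B, D, G, J, L, N}. Minimal: {D, J}⁺ = {D, J}; {B, J}⁺ = {B, J}; {B, D}⁺ = {B, D, G, L, N} — none reach the full schema.
{G, J, L}⁺: GL→N adds N; JLN→B adds B; JLN→D adds D → {B, D, G, J, L, N}. Minimal: {J, L}⁺ = {J, L}; {G, L}⁺ = {G, L, N}; {G, J}⁺ = {G, J} — none reach the full schema.
{J, L, N}⁺: JLN→B adds B; JLN→D adds D; BD→GLN adds G → {B, D, G, J, L, N}. Minimal: {L, N}⁺ = {L, N}; {J, N}⁺ = {J, N}; {J, L}⁺ = {J, L} — none reach the full schema.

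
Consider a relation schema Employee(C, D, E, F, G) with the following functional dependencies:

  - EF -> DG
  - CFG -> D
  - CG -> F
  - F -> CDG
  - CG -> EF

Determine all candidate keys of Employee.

{F}, {C, G}

{F}⁺: F→CDG adds C, D, G; CG→EF adds E → {C, D, E, F, G}.
{C, G}⁺: CG→F adds F; F→CDG adds D; CG→EF adds E → {C, D, E, F, G}. Minimal: {G}⁺ = {G}; {C}⁺ = {C} — none reach the full schema.
Any other superkey contains one of these as a subset, so there are no further candidate keys.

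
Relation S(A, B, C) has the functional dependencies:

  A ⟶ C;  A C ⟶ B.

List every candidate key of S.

A

Attribute A never appears on the right-hand side of any dependency, so A must belong to every candidate key.
{A}⁺ = {A, B, C}, which is all of the schema, so {A} is the only candidate key.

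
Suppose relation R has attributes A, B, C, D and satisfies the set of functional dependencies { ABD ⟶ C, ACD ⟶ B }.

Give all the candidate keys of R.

Attributes A, D never appear on any right-hand side, so every candidate key must contain {A, D}.
{A, D}⁺ = {A, D}, which is not all of the schema, so we must add further attributes.
{A, B, D}⁺: ABD→C adds C → {A, B, C, D}. Minimal: {B, D}⁺ = {B, D}; {A, D}⁺ = {A, D}; {A, B}⁺ = {A, B} — none reach the full schema.
{A, C, D}⁺: ACD→B adds B → {A, B, C, D}. Minimal: {C, D}⁺ = {C, D}; {A, D}⁺ = {A, D}; {A, C}⁺ = {A, C} — none reach the full schema.
Any other superkey contains one of these as a subset, so there are no further candidate keys.

(A, B, D), (A, C, D)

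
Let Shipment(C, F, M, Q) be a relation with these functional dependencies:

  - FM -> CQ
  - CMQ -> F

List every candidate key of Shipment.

{F, M}, {C, M, Q}

Attribute M never appears on the right-hand side of any dependency, so M must belong to every candidate key.
{M}⁺ = {M}, which is not all of the schema, so we must add further attributes.
{F, M}⁺: FM→CQ adds C, Q → {C, F, M, Q}.
{C, M, Q}⁺: CMQ→F adds F → {C, F, M, Q}.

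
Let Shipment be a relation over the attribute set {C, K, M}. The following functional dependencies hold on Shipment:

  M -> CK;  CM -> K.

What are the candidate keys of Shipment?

Attribute M never appears on the right-hand side of any dependency, so M must belong to every candidate key.
{M}⁺ = {C, K, M}, which is all of the schema, so {M} is the only candidate key.

{M}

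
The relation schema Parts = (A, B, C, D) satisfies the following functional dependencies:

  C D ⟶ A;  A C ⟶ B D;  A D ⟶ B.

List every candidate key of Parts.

{A, C}⁺: AC→BD adds B, D → {A, B, C, D}. Minimal: {C}⁺ = {C}; {A}⁺ = {A} — none reach the full schema.
{C, D}⁺: CD→A adds A; AC→BD adds B → {A, B, C, D}. Minimal: {D}⁺ = {D}; {C}⁺ = {C} — none reach the full schema.
Any other superkey contains one of these as a subset, so there are no further candidate keys.

{A, C}, {C, D}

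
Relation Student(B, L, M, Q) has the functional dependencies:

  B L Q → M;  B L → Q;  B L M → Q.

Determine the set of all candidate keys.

Attributes B, L never appear on any right-hand side, so every candidate key must contain {B, L}.
{B, L}⁺ = {B, L, M, Q}, which is all of the schema, so {B, L} is the only candidate key.

{B, L}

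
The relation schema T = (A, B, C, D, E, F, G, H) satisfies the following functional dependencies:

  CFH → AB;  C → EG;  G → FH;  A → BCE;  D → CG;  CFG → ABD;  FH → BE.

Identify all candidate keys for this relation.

{A}⁺: A→BCE adds B, C, E; C→EG adds G; G→FH adds F, H; CFG→ABD adds D → {A, B, C, D, E, F, G, H}.
{C}⁺: C→EG adds E, G; G→FH adds F, H; CFG→ABD adds A, B, D → {A, B, C, D, E, F, G, H}.
{D}⁺: D→CG adds C, G; C→EG adds E; G→FH adds F, H; CFG→ABD adds A, B → {A, B, C, D, E, F, G, H}.
Any other superkey contains one of these as a subset, so there are no further candidate keys.

{A}, {C}, {D}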